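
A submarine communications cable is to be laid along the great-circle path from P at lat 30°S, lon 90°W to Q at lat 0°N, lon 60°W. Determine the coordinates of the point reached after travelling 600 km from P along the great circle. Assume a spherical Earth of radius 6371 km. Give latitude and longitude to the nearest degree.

≈ lat 26°S, lon 85°W

From cos δ = sin φ₁ sin φ₂ + cos φ₁ cos φ₂ cos Δλ, the central angle is δ ≈ 0.723 rad (41.4°). The total great-circle distance is δ·R ≈ 0.723 × 6371 ≈ 4605 km, so the target fraction is f = 600/4605 ≈ 0.130.
Interpolate at f ≈ 0.130 with slerp weights a = sin((1−f)δ)/sin δ ≈ 0.889, b = sin(fδ)/sin δ ≈ 0.142.
p = a·p₁ + b·p₂ ≈ (0.071, -0.893, -0.444); φ = arcsin(p_z) ≈ -26.39°, λ = atan2(p_y, p_x) ≈ -85.45°.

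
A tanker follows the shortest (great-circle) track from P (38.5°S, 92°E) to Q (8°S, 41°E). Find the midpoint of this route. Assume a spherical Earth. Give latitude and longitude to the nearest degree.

Convert each endpoint to a unit vector on the sphere (x = cos φ cos λ, y = cos φ sin λ, z = sin φ).
The central angle between the endpoints is δ = arccos(p₁·p₂) ≈ 0.959 rad (54.9°).
Interpolate at f = 1/2 with slerp weights a = sin((1−f)δ)/sin δ ≈ 0.564, b = sin(fδ)/sin δ ≈ 0.564.
p = a·p₁ + b·p₂ ≈ (0.406, 0.807, -0.429); φ = arcsin(p_z) ≈ -25.42°, λ = atan2(p_y, p_x) ≈ 63.30°.

≈ (25°S, 63°E)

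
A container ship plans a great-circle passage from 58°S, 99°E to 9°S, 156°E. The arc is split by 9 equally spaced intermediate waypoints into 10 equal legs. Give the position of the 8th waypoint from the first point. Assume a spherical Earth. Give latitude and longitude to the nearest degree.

Write both endpoints as unit vectors p₁, p₂ with components (cos φ cos λ, cos φ sin λ, sin φ).
The central angle between the endpoints is δ = arccos(p₁·p₂) ≈ 1.140 rad (65.3°).
Interpolate at f = 8/10 with slerp weights a = sin((1−f)δ)/sin δ ≈ 0.249, b = sin(fδ)/sin δ ≈ 0.870.
p = a·p₁ + b·p₂ ≈ (-0.806, 0.480, -0.347); φ = arcsin(p_z) ≈ -20.31°, λ = atan2(p_y, p_x) ≈ 149.23°.

≈ 20°S, 149°E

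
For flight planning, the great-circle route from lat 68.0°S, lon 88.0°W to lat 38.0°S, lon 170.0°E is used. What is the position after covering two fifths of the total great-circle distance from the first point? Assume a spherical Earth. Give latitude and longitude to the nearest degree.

The haversine formula gives a central angle δ ≈ 1.036 rad (59.4°) between the endpoints.
Interpolate at f = 2/5 with slerp weights a = sin((1−f)δ)/sin δ ≈ 0.677, b = sin(fδ)/sin δ ≈ 0.468.
p = a·p₁ + b·p₂ ≈ (-0.354, -0.189, -0.916); φ = arcsin(p_z) ≈ -66.31°, λ = atan2(p_y, p_x) ≈ -151.88°.

≈ lat 66°S, lon 152°W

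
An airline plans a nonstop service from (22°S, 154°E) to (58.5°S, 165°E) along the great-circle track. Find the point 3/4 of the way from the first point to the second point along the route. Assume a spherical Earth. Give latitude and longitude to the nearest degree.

Convert each endpoint to a unit vector on the sphere (x = cos φ cos λ, y = cos φ sin λ, z = sin φ).
The central angle between the endpoints is δ = arccos(p₁·p₂) ≈ 0.652 rad (37.3°).
Interpolate at f = 3/4 with slerp weights a = sin((1−f)δ)/sin δ ≈ 0.267, b = sin(fδ)/sin δ ≈ 0.774.
p = a·p₁ + b·p₂ ≈ (-0.614, 0.213, -0.760); φ = arcsin(p_z) ≈ -49.49°, λ = atan2(p_y, p_x) ≈ 160.82°.

≈ (49°S, 161°E)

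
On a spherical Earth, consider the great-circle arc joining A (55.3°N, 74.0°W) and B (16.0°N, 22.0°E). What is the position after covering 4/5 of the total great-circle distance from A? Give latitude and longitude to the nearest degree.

Write both endpoints as unit vectors p₁, p₂ with components (cos φ cos λ, cos φ sin λ, sin φ).
The central angle between the endpoints is δ = arccos(p₁·p₂) ≈ 1.401 rad (80.2°).
Interpolate at f = 4/5 with slerp weights a = sin((1−f)δ)/sin δ ≈ 0.281, b = sin(fδ)/sin δ ≈ 0.914.
p = a·p₁ + b·p₂ ≈ (0.858, 0.175, 0.482); φ = arcsin(p_z) ≈ 28.84°, λ = atan2(p_y, p_x) ≈ 11.55°.

≈ (29°N, 12°E)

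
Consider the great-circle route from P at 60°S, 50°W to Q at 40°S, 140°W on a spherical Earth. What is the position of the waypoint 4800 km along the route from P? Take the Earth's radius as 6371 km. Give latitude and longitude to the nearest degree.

Convert each endpoint to a unit vector on the sphere (x = cos φ cos λ, y = cos φ sin λ, z = sin φ).
The central angle between the endpoints is δ = arccos(p₁·p₂) ≈ 0.980 rad (56.2°). The total great-circle distance is δ·R ≈ 0.980 × 6371 ≈ 6246 km, so the target fraction is f = 4800/6246 ≈ 0.768.
Interpolate at f ≈ 0.768 with slerp weights a = sin((1−f)δ)/sin δ ≈ 0.271, b = sin(fδ)/sin δ ≈ 0.824.
p = a·p₁ + b·p₂ ≈ (-0.396, -0.509, -0.764); φ = arcsin(p_z) ≈ -49.82°, λ = atan2(p_y, p_x) ≈ -127.88°.

≈ 50°S, 128°W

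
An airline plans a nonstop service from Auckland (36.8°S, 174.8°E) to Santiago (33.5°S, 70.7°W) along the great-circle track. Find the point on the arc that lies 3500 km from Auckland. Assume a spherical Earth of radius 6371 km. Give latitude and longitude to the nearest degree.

≈ (52°S, 146°W)

Write both endpoints as unit vectors p₁, p₂ with components (cos φ cos λ, cos φ sin λ, sin φ).
The central angle between the endpoints is δ = arccos(p₁·p₂) ≈ 1.517 rad (86.9°). The total great-circle distance is δ·R ≈ 1.517 × 6371 ≈ 9665 km, so the target fraction is f = 3500/9665 ≈ 0.362.
Interpolate at f ≈ 0.362 with slerp weights a = sin((1−f)δ)/sin δ ≈ 0.825, b = sin(fδ)/sin δ ≈ 0.523.
p = a·p₁ + b·p₂ ≈ (-0.514, -0.352, -0.783); φ = arcsin(p_z) ≈ -51.50°, λ = atan2(p_y, p_x) ≈ -145.60°.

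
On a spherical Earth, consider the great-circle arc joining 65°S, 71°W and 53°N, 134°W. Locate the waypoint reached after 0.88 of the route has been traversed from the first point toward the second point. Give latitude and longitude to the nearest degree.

≈ 39°N, 125°W

The haversine formula gives a central angle δ ≈ 2.225 rad (127.5°) between the endpoints.
Interpolate at f = 0.88 with slerp weights a = sin((1−f)δ)/sin δ ≈ 0.332, b = sin(fδ)/sin δ ≈ 1.167.
p = a·p₁ + b·p₂ ≈ (-0.442, -0.638, 0.631); φ = arcsin(p_z) ≈ 39.09°, λ = atan2(p_y, p_x) ≈ -124.72°.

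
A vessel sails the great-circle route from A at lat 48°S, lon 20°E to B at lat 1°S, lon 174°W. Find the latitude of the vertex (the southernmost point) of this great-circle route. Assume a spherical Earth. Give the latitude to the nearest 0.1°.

≈ 77.9°S

The great circle lies in the plane with unit normal n̂ = (p₁ × p₂)/|p₁ × p₂|.
Here n̂_z ≈ +0.210; the vertex latitude is φ_max = arccos|n̂_z| ≈ 77.9°.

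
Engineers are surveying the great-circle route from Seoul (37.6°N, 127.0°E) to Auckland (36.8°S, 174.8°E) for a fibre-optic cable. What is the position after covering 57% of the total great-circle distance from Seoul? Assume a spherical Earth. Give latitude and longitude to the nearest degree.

The haversine formula gives a central angle δ ≈ 1.510 rad (86.5°) between the endpoints.
Interpolate at f = 0.57 with slerp weights a = sin((1−f)δ)/sin δ ≈ 0.606, b = sin(fδ)/sin δ ≈ 0.760.
p = a·p₁ + b·p₂ ≈ (-0.895, 0.438, -0.085); φ = arcsin(p_z) ≈ -4.90°, λ = atan2(p_y, p_x) ≈ 153.89°.

≈ 5°S, 154°E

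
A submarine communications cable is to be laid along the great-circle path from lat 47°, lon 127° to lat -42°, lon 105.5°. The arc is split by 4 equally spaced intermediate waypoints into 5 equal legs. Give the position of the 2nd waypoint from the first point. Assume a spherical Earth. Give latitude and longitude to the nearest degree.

Convert each endpoint to a unit vector on the sphere (x = cos φ cos λ, y = cos φ sin λ, z = sin φ).
The central angle between the endpoints is δ = arccos(p₁·p₂) ≈ 1.589 rad (91.0°).
Interpolate at f = 2/5 with slerp weights a = sin((1−f)δ)/sin δ ≈ 0.815, b = sin(fδ)/sin δ ≈ 0.594.
p = a·p₁ + b·p₂ ≈ (-0.453, 0.869, 0.199); φ = arcsin(p_z) ≈ 11.49°, λ = atan2(p_y, p_x) ≈ 117.50°.

≈ lat 11°, lon 118°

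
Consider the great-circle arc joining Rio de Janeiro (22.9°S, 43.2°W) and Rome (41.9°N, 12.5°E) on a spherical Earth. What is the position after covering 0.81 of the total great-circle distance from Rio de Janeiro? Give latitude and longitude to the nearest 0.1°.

Convert each endpoint to a unit vector on the sphere (x = cos φ cos λ, y = cos φ sin λ, z = sin φ).
The central angle between the endpoints is δ = arccos(p₁·p₂) ≈ 1.444 rad (82.7°).
Interpolate at f = 0.81 with slerp weights a = sin((1−f)δ)/sin δ ≈ 0.273, b = sin(fδ)/sin δ ≈ 0.928.
p = a·p₁ + b·p₂ ≈ (0.858, -0.023, 0.514); φ = arcsin(p_z) ≈ 30.90°, λ = atan2(p_y, p_x) ≈ -1.52°.

≈ 30.9°N, 1.5°W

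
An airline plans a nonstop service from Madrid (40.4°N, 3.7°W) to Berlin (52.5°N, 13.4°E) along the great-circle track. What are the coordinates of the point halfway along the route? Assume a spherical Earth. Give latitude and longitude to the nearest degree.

≈ (47°N, 4°E)

The haversine formula gives a central angle δ ≈ 0.293 rad (16.8°) between the endpoints.
Interpolate at f = 1/2 with slerp weights a = sin((1−f)δ)/sin δ ≈ 0.505, b = sin(fδ)/sin δ ≈ 0.505.
p = a·p₁ + b·p₂ ≈ (0.683, 0.046, 0.729); φ = arcsin(p_z) ≈ 46.77°, λ = atan2(p_y, p_x) ≈ 3.89°.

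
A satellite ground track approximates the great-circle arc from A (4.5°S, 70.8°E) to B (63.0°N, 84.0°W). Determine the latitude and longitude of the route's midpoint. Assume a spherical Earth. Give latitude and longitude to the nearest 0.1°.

≈ (52.8°N, 52.5°E)

From cos δ = sin φ₁ sin φ₂ + cos φ₁ cos φ₂ cos Δλ, the central angle is δ ≈ 2.071 rad (118.6°).
Interpolate at f = 1/2 with slerp weights a = sin((1−f)δ)/sin δ ≈ 0.980, b = sin(fδ)/sin δ ≈ 0.980.
p = a·p₁ + b·p₂ ≈ (0.368, 0.480, 0.796); φ = arcsin(p_z) ≈ 52.78°, λ = atan2(p_y, p_x) ≈ 52.55°.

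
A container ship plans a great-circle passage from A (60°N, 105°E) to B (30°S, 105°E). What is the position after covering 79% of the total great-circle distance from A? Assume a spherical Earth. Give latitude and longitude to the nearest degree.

≈ (11°S, 105°E)

The haversine formula gives a central angle δ ≈ 1.571 rad (90.0°) between the endpoints.
Interpolate at f = 0.79 with slerp weights a = sin((1−f)δ)/sin δ ≈ 0.324, b = sin(fδ)/sin δ ≈ 0.946.
p = a·p₁ + b·p₂ ≈ (-0.254, 0.948, -0.193); φ = arcsin(p_z) ≈ -11.10°, λ = atan2(p_y, p_x) ≈ 105.00°.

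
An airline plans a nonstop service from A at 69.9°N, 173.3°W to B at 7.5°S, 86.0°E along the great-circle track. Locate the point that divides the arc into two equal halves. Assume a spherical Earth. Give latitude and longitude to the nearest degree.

≈ 39°N, 106°E

Convert each endpoint to a unit vector on the sphere (x = cos φ cos λ, y = cos φ sin λ, z = sin φ).
The central angle between the endpoints is δ = arccos(p₁·p₂) ≈ 1.758 rad (100.7°).
Interpolate at f = 1/2 with slerp weights a = sin((1−f)δ)/sin δ ≈ 0.784, b = sin(fδ)/sin δ ≈ 0.784.
p = a·p₁ + b·p₂ ≈ (-0.213, 0.744, 0.634); φ = arcsin(p_z) ≈ 39.32°, λ = atan2(p_y, p_x) ≈ 106.00°.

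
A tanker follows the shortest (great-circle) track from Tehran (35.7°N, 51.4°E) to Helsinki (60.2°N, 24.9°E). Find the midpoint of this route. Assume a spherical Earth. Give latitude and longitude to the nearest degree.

≈ (49°N, 41°E)

Convert each endpoint to a unit vector on the sphere (x = cos φ cos λ, y = cos φ sin λ, z = sin φ).
The central angle between the endpoints is δ = arccos(p₁·p₂) ≈ 0.521 rad (29.8°).
Interpolate at f = 1/2 with slerp weights a = sin((1−f)δ)/sin δ ≈ 0.517, b = sin(fδ)/sin δ ≈ 0.517.
p = a·p₁ + b·p₂ ≈ (0.495, 0.437, 0.751); φ = arcsin(p_z) ≈ 48.67°, λ = atan2(p_y, p_x) ≈ 41.39°.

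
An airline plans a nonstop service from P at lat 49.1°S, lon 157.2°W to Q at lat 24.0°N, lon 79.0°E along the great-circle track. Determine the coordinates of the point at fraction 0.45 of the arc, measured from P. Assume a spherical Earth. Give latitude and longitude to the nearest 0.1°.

Convert each endpoint to a unit vector on the sphere (x = cos φ cos λ, y = cos φ sin λ, z = sin φ).
The central angle between the endpoints is δ = arccos(p₁·p₂) ≈ 2.266 rad (129.8°).
Interpolate at f = 0.45 with slerp weights a = sin((1−f)δ)/sin δ ≈ 1.234, b = sin(fδ)/sin δ ≈ 1.109.
p = a·p₁ + b·p₂ ≈ (-0.551, 0.681, -0.481); φ = arcsin(p_z) ≈ -28.78°, λ = atan2(p_y, p_x) ≈ 128.98°.

≈ lat 28.8°S, lon 129.0°E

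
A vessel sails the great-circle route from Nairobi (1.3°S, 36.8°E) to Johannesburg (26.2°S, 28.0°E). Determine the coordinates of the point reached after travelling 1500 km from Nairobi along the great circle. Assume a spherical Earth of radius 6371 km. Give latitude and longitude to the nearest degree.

Write both endpoints as unit vectors p₁, p₂ with components (cos φ cos λ, cos φ sin λ, sin φ).
The central angle between the endpoints is δ = arccos(p₁·p₂) ≈ 0.459 rad (26.3°). The total great-circle distance is δ·R ≈ 0.459 × 6371 ≈ 2924 km, so the target fraction is f = 1500/2924 ≈ 0.513.
Interpolate at f ≈ 0.513 with slerp weights a = sin((1−f)δ)/sin δ ≈ 0.500, b = sin(fδ)/sin δ ≈ 0.526.
p = a·p₁ + b·p₂ ≈ (0.818, 0.521, -0.244); φ = arcsin(p_z) ≈ -14.11°, λ = atan2(p_y, p_x) ≈ 32.53°.

≈ 14°S, 33°E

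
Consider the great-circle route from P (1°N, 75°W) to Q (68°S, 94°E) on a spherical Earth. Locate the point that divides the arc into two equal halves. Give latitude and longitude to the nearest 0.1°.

≈ (55.0°S, 68.5°W)

Write both endpoints as unit vectors p₁, p₂ with components (cos φ cos λ, cos φ sin λ, sin φ).
The central angle between the endpoints is δ = arccos(p₁·p₂) ≈ 1.965 rad (112.6°).
Interpolate at f = 1/2 with slerp weights a = sin((1−f)δ)/sin δ ≈ 0.901, b = sin(fδ)/sin δ ≈ 0.901.
p = a·p₁ + b·p₂ ≈ (0.210, -0.533, -0.820); φ = arcsin(p_z) ≈ -55.04°, λ = atan2(p_y, p_x) ≈ -68.55°.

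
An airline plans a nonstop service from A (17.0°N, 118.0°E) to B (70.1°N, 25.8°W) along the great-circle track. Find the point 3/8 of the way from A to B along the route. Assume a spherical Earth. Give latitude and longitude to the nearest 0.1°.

≈ (49.5°N, 108.2°E)

Write both endpoints as unit vectors p₁, p₂ with components (cos φ cos λ, cos φ sin λ, sin φ).
The central angle between the endpoints is δ = arccos(p₁·p₂) ≈ 1.559 rad (89.3°).
Interpolate at f = 3/8 with slerp weights a = sin((1−f)δ)/sin δ ≈ 0.827, b = sin(fδ)/sin δ ≈ 0.552.
p = a·p₁ + b·p₂ ≈ (-0.202, 0.617, 0.761); φ = arcsin(p_z) ≈ 49.53°, λ = atan2(p_y, p_x) ≈ 108.16°.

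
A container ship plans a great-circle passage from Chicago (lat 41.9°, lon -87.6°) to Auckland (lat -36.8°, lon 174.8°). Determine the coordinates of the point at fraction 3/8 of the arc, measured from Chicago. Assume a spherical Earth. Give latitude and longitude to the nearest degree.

≈ lat 15°, lon -129°

Write both endpoints as unit vectors p₁, p₂ with components (cos φ cos λ, cos φ sin λ, sin φ).
The central angle between the endpoints is δ = arccos(p₁·p₂) ≈ 2.070 rad (118.6°).
Interpolate at f = 3/8 with slerp weights a = sin((1−f)δ)/sin δ ≈ 1.096, b = sin(fδ)/sin δ ≈ 0.798.
p = a·p₁ + b·p₂ ≈ (-0.602, -0.757, 0.254); φ = arcsin(p_z) ≈ 14.69°, λ = atan2(p_y, p_x) ≈ -128.51°.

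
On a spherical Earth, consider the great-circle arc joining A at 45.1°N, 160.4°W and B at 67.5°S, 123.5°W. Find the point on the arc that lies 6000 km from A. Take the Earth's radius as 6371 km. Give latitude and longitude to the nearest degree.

Write both endpoints as unit vectors p₁, p₂ with components (cos φ cos λ, cos φ sin λ, sin φ).
The central angle between the endpoints is δ = arccos(p₁·p₂) ≈ 2.025 rad (116.0°). The total great-circle distance is δ·R ≈ 2.025 × 6371 ≈ 12899 km, so the target fraction is f = 6000/12899 ≈ 0.465.
Interpolate at f ≈ 0.465 with slerp weights a = sin((1−f)δ)/sin δ ≈ 0.983, b = sin(fδ)/sin δ ≈ 0.900.
p = a·p₁ + b·p₂ ≈ (-0.844, -0.520, -0.135); φ = arcsin(p_z) ≈ -7.76°, λ = atan2(p_y, p_x) ≈ -148.36°.

≈ 8°S, 148°W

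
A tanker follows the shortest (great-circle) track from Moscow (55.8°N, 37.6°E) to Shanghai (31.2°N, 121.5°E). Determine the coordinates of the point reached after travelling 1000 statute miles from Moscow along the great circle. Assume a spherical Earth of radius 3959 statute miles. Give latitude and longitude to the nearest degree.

≈ 57°N, 64°E

From cos δ = sin φ₁ sin φ₂ + cos φ₁ cos φ₂ cos Δλ, the central angle is δ ≈ 1.071 rad (61.3°). The total great-circle distance is δ·R ≈ 1.071 × 3959 ≈ 4239 mi, so the target fraction is f = 1000/4239 ≈ 0.236.
Interpolate at f ≈ 0.236 with slerp weights a = sin((1−f)δ)/sin δ ≈ 0.832, b = sin(fδ)/sin δ ≈ 0.285.
p = a·p₁ + b·p₂ ≈ (0.243, 0.493, 0.835); φ = arcsin(p_z) ≈ 56.66°, λ = atan2(p_y, p_x) ≈ 63.75°.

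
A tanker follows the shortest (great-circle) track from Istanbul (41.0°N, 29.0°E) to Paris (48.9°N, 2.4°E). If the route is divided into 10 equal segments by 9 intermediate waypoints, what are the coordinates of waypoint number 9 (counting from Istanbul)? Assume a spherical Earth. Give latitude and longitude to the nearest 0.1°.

≈ 48.4°N, 5.4°E

Write both endpoints as unit vectors p₁, p₂ with components (cos φ cos λ, cos φ sin λ, sin φ).
The central angle between the endpoints is δ = arccos(p₁·p₂) ≈ 0.354 rad (20.3°).
Interpolate at f = 9/10 with slerp weights a = sin((1−f)δ)/sin δ ≈ 0.102, b = sin(fδ)/sin δ ≈ 0.904.
p = a·p₁ + b·p₂ ≈ (0.661, 0.062, 0.748); φ = arcsin(p_z) ≈ 48.41°, λ = atan2(p_y, p_x) ≈ 5.38°.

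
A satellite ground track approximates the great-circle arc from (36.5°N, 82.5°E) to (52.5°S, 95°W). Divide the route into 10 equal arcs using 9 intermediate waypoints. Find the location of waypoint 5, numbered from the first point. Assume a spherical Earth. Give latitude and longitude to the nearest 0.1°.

Convert each endpoint to a unit vector on the sphere (x = cos φ cos λ, y = cos φ sin λ, z = sin φ).
The central angle between the endpoints is δ = arccos(p₁·p₂) ≈ 2.861 rad (163.9°).
Interpolate at f = 5/10 with slerp weights a = sin((1−f)δ)/sin δ ≈ 3.571, b = sin(fδ)/sin δ ≈ 3.571.
p = a·p₁ + b·p₂ ≈ (0.185, 0.680, -0.709); φ = arcsin(p_z) ≈ -45.15°, λ = atan2(p_y, p_x) ≈ 74.77°.

≈ (45.2°S, 74.8°E)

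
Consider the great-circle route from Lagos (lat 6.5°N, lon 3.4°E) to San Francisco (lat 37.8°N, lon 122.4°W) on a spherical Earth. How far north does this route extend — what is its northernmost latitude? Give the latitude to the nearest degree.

≈ 46°N

The great circle lies in the plane with unit normal n̂ = (p₁ × p₂)/|p₁ × p₂|.
Here n̂_z ≈ -0.691; the vertex latitude is φ_max = arccos|n̂_z| ≈ 46.3°.
Check via Clairaut: cos φ_max = |cos φ₁| · sin C = cos(6.5°)·sin(44.1°) ≈ 0.691, again giving ≈ 46.3°.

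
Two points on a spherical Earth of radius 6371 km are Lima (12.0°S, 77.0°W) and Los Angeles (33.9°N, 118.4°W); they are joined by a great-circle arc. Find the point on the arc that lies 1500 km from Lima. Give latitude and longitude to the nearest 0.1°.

≈ (1.4°S, 85.5°W)

Write both endpoints as unit vectors p₁, p₂ with components (cos φ cos λ, cos φ sin λ, sin φ).
The central angle between the endpoints is δ = arccos(p₁·p₂) ≈ 1.055 rad (60.5°). The total great-circle distance is δ·R ≈ 1.055 × 6371 ≈ 6723 km, so the target fraction is f = 1500/6723 ≈ 0.223.
Interpolate at f ≈ 0.223 with slerp weights a = sin((1−f)δ)/sin δ ≈ 0.840, b = sin(fδ)/sin δ ≈ 0.268.
p = a·p₁ + b·p₂ ≈ (0.079, -0.997, -0.025); φ = arcsin(p_z) ≈ -1.44°, λ = atan2(p_y, p_x) ≈ -85.47°.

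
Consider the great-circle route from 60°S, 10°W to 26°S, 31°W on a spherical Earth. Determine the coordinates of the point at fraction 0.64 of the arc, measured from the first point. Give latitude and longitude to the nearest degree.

Convert each endpoint to a unit vector on the sphere (x = cos φ cos λ, y = cos φ sin λ, z = sin φ).
The central angle between the endpoints is δ = arccos(p₁·p₂) ≈ 0.645 rad (36.9°).
Interpolate at f = 0.64 with slerp weights a = sin((1−f)δ)/sin δ ≈ 0.383, b = sin(fδ)/sin δ ≈ 0.667.
p = a·p₁ + b·p₂ ≈ (0.703, -0.342, -0.624); φ = arcsin(p_z) ≈ -38.61°, λ = atan2(p_y, p_x) ≈ -25.96°.

≈ 39°S, 26°W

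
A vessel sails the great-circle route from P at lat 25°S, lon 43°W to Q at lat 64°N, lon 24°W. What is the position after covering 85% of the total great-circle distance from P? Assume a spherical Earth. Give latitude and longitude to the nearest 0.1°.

≈ lat 50.9°N, lon 30.3°W

The haversine formula gives a central angle δ ≈ 1.575 rad (90.2°) between the endpoints.
Interpolate at f = 0.85 with slerp weights a = sin((1−f)δ)/sin δ ≈ 0.234, b = sin(fδ)/sin δ ≈ 0.973.
p = a·p₁ + b·p₂ ≈ (0.545, -0.318, 0.776); φ = arcsin(p_z) ≈ 50.88°, λ = atan2(p_y, p_x) ≈ -30.28°.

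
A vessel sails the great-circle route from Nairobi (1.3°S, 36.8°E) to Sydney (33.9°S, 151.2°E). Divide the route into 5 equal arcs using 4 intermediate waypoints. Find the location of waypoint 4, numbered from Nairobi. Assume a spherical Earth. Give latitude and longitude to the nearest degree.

≈ 37°S, 125°E

From cos δ = sin φ₁ sin φ₂ + cos φ₁ cos φ₂ cos Δλ, the central angle is δ ≈ 1.907 rad (109.3°).
Interpolate at f = 4/5 with slerp weights a = sin((1−f)δ)/sin δ ≈ 0.394, b = sin(fδ)/sin δ ≈ 1.058.
p = a·p₁ + b·p₂ ≈ (-0.454, 0.659, -0.599); φ = arcsin(p_z) ≈ -36.81°, λ = atan2(p_y, p_x) ≈ 124.55°.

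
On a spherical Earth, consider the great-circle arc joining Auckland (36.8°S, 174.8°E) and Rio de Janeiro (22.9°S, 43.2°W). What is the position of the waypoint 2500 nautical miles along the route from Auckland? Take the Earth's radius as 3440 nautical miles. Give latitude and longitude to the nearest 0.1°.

Write both endpoints as unit vectors p₁, p₂ with components (cos φ cos λ, cos φ sin λ, sin φ).
The central angle between the endpoints is δ = arccos(p₁·p₂) ≈ 1.926 rad (110.4°). The total great-circle distance is δ·R ≈ 1.926 × 3440 ≈ 6627 nmi, so the target fraction is f = 2500/6627 ≈ 0.377.
Interpolate at f ≈ 0.377 with slerp weights a = sin((1−f)δ)/sin δ ≈ 0.994, b = sin(fδ)/sin δ ≈ 0.709.
p = a·p₁ + b·p₂ ≈ (-0.317, -0.375, -0.871); φ = arcsin(p_z) ≈ -60.61°, λ = atan2(p_y, p_x) ≈ -130.20°.

≈ (60.6°S, 130.2°W)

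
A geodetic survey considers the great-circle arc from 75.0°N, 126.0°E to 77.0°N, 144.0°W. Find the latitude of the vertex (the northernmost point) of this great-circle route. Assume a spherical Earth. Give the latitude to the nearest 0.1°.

The great circle lies in the plane with unit normal n̂ = (p₁ × p₂)/|p₁ × p₂|.
Here n̂_z ≈ +0.172; the vertex latitude is φ_max = arccos|n̂_z| ≈ 80.1°.
Check via Clairaut: cos φ_max = |cos φ₁| · sin C = cos(75.0°)·sin(41.7°) ≈ 0.172, again giving ≈ 80.1°.

≈ 80.1°N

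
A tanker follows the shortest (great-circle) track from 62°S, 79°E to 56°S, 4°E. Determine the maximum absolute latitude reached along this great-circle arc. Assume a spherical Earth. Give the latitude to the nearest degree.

The great circle lies in the plane with unit normal n̂ = (p₁ × p₂)/|p₁ × p₂|.
Here n̂_z ≈ -0.423; the vertex latitude is φ_max = arccos|n̂_z| ≈ 65.0°.
Check via Clairaut: cos φ_max = |cos φ₁| · sin C = cos(62.0°)·sin(115.8°) ≈ 0.423, again giving ≈ 65.0°.

≈ 65°S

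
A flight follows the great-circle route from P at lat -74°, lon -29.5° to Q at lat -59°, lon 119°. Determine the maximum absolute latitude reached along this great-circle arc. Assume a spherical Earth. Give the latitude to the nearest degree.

The great circle lies in the plane with unit normal n̂ = (p₁ × p₂)/|p₁ × p₂|.
Here n̂_z ≈ +0.104; the vertex latitude is φ_max = arccos|n̂_z| ≈ 84.0°.

≈ -84°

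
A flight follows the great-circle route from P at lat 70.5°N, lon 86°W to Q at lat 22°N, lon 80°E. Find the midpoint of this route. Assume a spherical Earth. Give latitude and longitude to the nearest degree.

≈ lat 65°N, lon 72°E

Convert each endpoint to a unit vector on the sphere (x = cos φ cos λ, y = cos φ sin λ, z = sin φ).
The central angle between the endpoints is δ = arccos(p₁·p₂) ≈ 1.518 rad (87.0°).
Interpolate at f = 1/2 with slerp weights a = sin((1−f)δ)/sin δ ≈ 0.689, b = sin(fδ)/sin δ ≈ 0.689.
p = a·p₁ + b·p₂ ≈ (0.127, 0.400, 0.908); φ = arcsin(p_z) ≈ 65.20°, λ = atan2(p_y, p_x) ≈ 72.38°.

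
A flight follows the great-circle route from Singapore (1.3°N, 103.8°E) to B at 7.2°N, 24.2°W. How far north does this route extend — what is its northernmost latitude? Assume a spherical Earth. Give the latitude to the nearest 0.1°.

≈ 10.2°N

The great circle lies in the plane with unit normal n̂ = (p₁ × p₂)/|p₁ × p₂|.
Here n̂_z ≈ -0.984; the vertex latitude is φ_max = arccos|n̂_z| ≈ 10.2°.
Check via Clairaut: cos φ_max = |cos φ₁| · sin C = cos(1.3°)·sin(79.9°) ≈ 0.984, again giving ≈ 10.2°.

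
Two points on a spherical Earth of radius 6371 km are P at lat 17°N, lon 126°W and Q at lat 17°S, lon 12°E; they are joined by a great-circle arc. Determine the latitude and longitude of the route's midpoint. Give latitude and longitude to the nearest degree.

≈ lat 0°N, lon 57°W

From cos δ = sin φ₁ sin φ₂ + cos φ₁ cos φ₂ cos Δλ, the central angle is δ ≈ 2.442 rad (139.9°).
Interpolate at f = 1/2 with slerp weights a = sin((1−f)δ)/sin δ ≈ 1.459, b = sin(fδ)/sin δ ≈ 1.459.
p = a·p₁ + b·p₂ ≈ (0.545, -0.839, 0.000); φ = arcsin(p_z) ≈ 0.00°, λ = atan2(p_y, p_x) ≈ -57.00°.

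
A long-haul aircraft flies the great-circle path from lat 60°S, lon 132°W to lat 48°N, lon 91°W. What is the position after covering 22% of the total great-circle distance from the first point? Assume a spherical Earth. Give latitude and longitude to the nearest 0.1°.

≈ lat 36.9°S, lon 117.5°W

Write both endpoints as unit vectors p₁, p₂ with components (cos φ cos λ, cos φ sin λ, sin φ).
The central angle between the endpoints is δ = arccos(p₁·p₂) ≈ 1.973 rad (113.0°).
Interpolate at f = 0.22 with slerp weights a = sin((1−f)δ)/sin δ ≈ 1.086, b = sin(fδ)/sin δ ≈ 0.457.
p = a·p₁ + b·p₂ ≈ (-0.369, -0.709, -0.601); φ = arcsin(p_z) ≈ -36.94°, λ = atan2(p_y, p_x) ≈ -117.47°.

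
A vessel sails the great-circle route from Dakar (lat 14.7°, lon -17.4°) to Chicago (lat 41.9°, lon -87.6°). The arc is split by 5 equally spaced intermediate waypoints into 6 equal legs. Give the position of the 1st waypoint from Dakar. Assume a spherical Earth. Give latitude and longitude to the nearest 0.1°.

≈ lat 21.5°, lon -26.4°

Write both endpoints as unit vectors p₁, p₂ with components (cos φ cos λ, cos φ sin λ, sin φ).
The central angle between the endpoints is δ = arccos(p₁·p₂) ≈ 1.145 rad (65.6°).
Interpolate at f = 1/6 with slerp weights a = sin((1−f)δ)/sin δ ≈ 0.896, b = sin(fδ)/sin δ ≈ 0.208.
p = a·p₁ + b·p₂ ≈ (0.833, -0.414, 0.366); φ = arcsin(p_z) ≈ 21.49°, λ = atan2(p_y, p_x) ≈ -26.42°.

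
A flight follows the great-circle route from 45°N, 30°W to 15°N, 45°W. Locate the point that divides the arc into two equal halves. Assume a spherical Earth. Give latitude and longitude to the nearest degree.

≈ 30°N, 39°W

Write both endpoints as unit vectors p₁, p₂ with components (cos φ cos λ, cos φ sin λ, sin φ).
The central angle between the endpoints is δ = arccos(p₁·p₂) ≈ 0.568 rad (32.6°).
Interpolate at f = 1/2 with slerp weights a = sin((1−f)δ)/sin δ ≈ 0.521, b = sin(fδ)/sin δ ≈ 0.521.
p = a·p₁ + b·p₂ ≈ (0.675, -0.540, 0.503); φ = arcsin(p_z) ≈ 30.21°, λ = atan2(p_y, p_x) ≈ -38.67°.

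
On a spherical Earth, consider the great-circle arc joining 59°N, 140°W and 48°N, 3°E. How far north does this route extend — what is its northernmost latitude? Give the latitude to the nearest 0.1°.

≈ 77.1°N

The great circle lies in the plane with unit normal n̂ = (p₁ × p₂)/|p₁ × p₂|.
Here n̂_z ≈ +0.222; the vertex latitude is φ_max = arccos|n̂_z| ≈ 77.1°.
Check via Clairaut: cos φ_max = |cos φ₁| · sin C = cos(59.0°)·sin(25.6°) ≈ 0.222, again giving ≈ 77.1°.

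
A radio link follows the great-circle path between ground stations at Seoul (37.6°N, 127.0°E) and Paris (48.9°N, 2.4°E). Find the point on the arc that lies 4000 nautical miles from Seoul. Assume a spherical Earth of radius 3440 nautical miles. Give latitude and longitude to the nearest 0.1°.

From cos δ = sin φ₁ sin φ₂ + cos φ₁ cos φ₂ cos Δλ, the central angle is δ ≈ 1.406 rad (80.6°). The total great-circle distance is δ·R ≈ 1.406 × 3440 ≈ 4837 nmi, so the target fraction is f = 4000/4837 ≈ 0.827.
Interpolate at f ≈ 0.827 with slerp weights a = sin((1−f)δ)/sin δ ≈ 0.244, b = sin(fδ)/sin δ ≈ 0.931.
p = a·p₁ + b·p₂ ≈ (0.495, 0.180, 0.850); φ = arcsin(p_z) ≈ 58.23°, λ = atan2(p_y, p_x) ≈ 20.00°.

≈ (58.2°N, 20.0°E)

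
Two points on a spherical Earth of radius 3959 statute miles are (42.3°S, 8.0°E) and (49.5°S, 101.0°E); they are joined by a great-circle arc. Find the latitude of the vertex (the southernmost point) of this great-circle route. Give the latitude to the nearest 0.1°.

≈ 56.7°S

The great circle lies in the plane with unit normal n̂ = (p₁ × p₂)/|p₁ × p₂|.
Here n̂_z ≈ +0.549; the vertex latitude is φ_max = arccos|n̂_z| ≈ 56.7°.
Check via Clairaut: cos φ_max = |cos φ₁| · sin C = cos(42.3°)·sin(132.1°) ≈ 0.549, again giving ≈ 56.7°.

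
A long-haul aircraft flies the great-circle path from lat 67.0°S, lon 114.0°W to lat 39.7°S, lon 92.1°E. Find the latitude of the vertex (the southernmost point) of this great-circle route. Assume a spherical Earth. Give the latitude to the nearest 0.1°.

≈ 82.0°S

The great circle lies in the plane with unit normal n̂ = (p₁ × p₂)/|p₁ × p₂|.
Here n̂_z ≈ -0.140; the vertex latitude is φ_max = arccos|n̂_z| ≈ 82.0°.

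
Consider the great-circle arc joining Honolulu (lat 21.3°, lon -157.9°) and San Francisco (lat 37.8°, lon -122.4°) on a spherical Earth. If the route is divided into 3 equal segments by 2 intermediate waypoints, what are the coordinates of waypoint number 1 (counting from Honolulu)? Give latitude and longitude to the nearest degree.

≈ lat 28°, lon -147°

Write both endpoints as unit vectors p₁, p₂ with components (cos φ cos λ, cos φ sin λ, sin φ).
The central angle between the endpoints is δ = arccos(p₁·p₂) ≈ 0.606 rad (34.7°).
Interpolate at f = 1/3 with slerp weights a = sin((1−f)δ)/sin δ ≈ 0.690, b = sin(fδ)/sin δ ≈ 0.352.
p = a·p₁ + b·p₂ ≈ (-0.745, -0.477, 0.467); φ = arcsin(p_z) ≈ 27.81°, λ = atan2(p_y, p_x) ≈ -147.37°.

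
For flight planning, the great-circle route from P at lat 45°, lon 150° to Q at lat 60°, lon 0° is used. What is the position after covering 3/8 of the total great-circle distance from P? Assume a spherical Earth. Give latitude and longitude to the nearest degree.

The haversine formula gives a central angle δ ≈ 1.260 rad (72.2°) between the endpoints.
Interpolate at f = 3/8 with slerp weights a = sin((1−f)δ)/sin δ ≈ 0.744, b = sin(fδ)/sin δ ≈ 0.478.
p = a·p₁ + b·p₂ ≈ (-0.217, 0.263, 0.940); φ = arcsin(p_z) ≈ 70.07°, λ = atan2(p_y, p_x) ≈ 129.48°.

≈ lat 70°, lon 129°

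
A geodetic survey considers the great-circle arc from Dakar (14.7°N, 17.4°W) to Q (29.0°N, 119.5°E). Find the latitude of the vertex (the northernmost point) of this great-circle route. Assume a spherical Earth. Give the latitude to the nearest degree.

The great circle lies in the plane with unit normal n̂ = (p₁ × p₂)/|p₁ × p₂|.
Here n̂_z ≈ +0.665; the vertex latitude is φ_max = arccos|n̂_z| ≈ 48.3°.
Check via Clairaut: cos φ_max = |cos φ₁| · sin C = cos(14.7°)·sin(43.4°) ≈ 0.665, again giving ≈ 48.3°.

≈ 48°N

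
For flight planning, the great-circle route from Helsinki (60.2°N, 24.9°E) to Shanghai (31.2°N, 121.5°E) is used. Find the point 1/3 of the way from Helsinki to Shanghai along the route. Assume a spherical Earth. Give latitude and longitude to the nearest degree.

≈ (61°N, 71°E)

Convert each endpoint to a unit vector on the sphere (x = cos φ cos λ, y = cos φ sin λ, z = sin φ).
The central angle between the endpoints is δ = arccos(p₁·p₂) ≈ 1.159 rad (66.4°).
Interpolate at f = 1/3 with slerp weights a = sin((1−f)δ)/sin δ ≈ 0.762, b = sin(fδ)/sin δ ≈ 0.411.
p = a·p₁ + b·p₂ ≈ (0.160, 0.459, 0.874); φ = arcsin(p_z) ≈ 60.91°, λ = atan2(p_y, p_x) ≈ 70.83°.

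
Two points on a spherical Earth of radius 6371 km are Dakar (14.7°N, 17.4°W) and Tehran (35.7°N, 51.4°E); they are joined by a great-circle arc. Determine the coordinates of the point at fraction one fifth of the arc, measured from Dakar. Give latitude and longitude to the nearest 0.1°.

From cos δ = sin φ₁ sin φ₂ + cos φ₁ cos φ₂ cos Δλ, the central angle is δ ≈ 1.124 rad (64.4°).
Interpolate at f = 1/5 with slerp weights a = sin((1−f)δ)/sin δ ≈ 0.868, b = sin(fδ)/sin δ ≈ 0.247.
p = a·p₁ + b·p₂ ≈ (0.926, -0.094, 0.365); φ = arcsin(p_z) ≈ 21.38°, λ = atan2(p_y, p_x) ≈ -5.81°.

≈ 21.4°N, 5.8°W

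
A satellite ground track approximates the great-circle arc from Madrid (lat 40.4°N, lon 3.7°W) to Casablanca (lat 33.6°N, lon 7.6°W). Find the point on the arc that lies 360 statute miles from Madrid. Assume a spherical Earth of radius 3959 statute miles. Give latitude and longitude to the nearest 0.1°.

≈ lat 35.7°N, lon 6.5°W

The haversine formula gives a central angle δ ≈ 0.131 rad (7.5°) between the endpoints. The total great-circle distance is δ·R ≈ 0.131 × 3959 ≈ 517 mi, so the target fraction is f = 360/517 ≈ 0.697.
Interpolate at f ≈ 0.697 with slerp weights a = sin((1−f)δ)/sin δ ≈ 0.304, b = sin(fδ)/sin δ ≈ 0.698.
p = a·p₁ + b·p₂ ≈ (0.807, -0.092, 0.583); φ = arcsin(p_z) ≈ 35.67°, λ = atan2(p_y, p_x) ≈ -6.49°.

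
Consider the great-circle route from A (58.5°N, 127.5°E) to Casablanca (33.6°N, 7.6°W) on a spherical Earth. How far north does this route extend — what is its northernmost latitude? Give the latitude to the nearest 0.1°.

≈ 71.9°N

The great circle lies in the plane with unit normal n̂ = (p₁ × p₂)/|p₁ × p₂|.
Here n̂_z ≈ -0.311; the vertex latitude is φ_max = arccos|n̂_z| ≈ 71.9°.
Check via Clairaut: cos φ_max = |cos φ₁| · sin C = cos(58.5°)·sin(36.6°) ≈ 0.311, again giving ≈ 71.9°.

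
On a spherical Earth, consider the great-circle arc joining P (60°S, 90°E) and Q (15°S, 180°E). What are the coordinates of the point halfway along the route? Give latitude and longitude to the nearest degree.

Write both endpoints as unit vectors p₁, p₂ with components (cos φ cos λ, cos φ sin λ, sin φ).
The central angle between the endpoints is δ = arccos(p₁·p₂) ≈ 1.345 rad (77.0°).
Interpolate at f = 1/2 with slerp weights a = sin((1−f)δ)/sin δ ≈ 0.639, b = sin(fδ)/sin δ ≈ 0.639.
p = a·p₁ + b·p₂ ≈ (-0.617, 0.320, -0.719); φ = arcsin(p_z) ≈ -45.96°, λ = atan2(p_y, p_x) ≈ 152.63°.

≈ (46°S, 153°E)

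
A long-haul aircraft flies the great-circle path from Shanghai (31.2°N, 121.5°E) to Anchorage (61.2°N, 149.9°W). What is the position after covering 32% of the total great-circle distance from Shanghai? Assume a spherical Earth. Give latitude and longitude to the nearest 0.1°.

Write both endpoints as unit vectors p₁, p₂ with components (cos φ cos λ, cos φ sin λ, sin φ).
The central angle between the endpoints is δ = arccos(p₁·p₂) ≈ 1.088 rad (62.4°).
Interpolate at f = 0.32 with slerp weights a = sin((1−f)δ)/sin δ ≈ 0.761, b = sin(fδ)/sin δ ≈ 0.385.
p = a·p₁ + b·p₂ ≈ (-0.501, 0.462, 0.732); φ = arcsin(p_z) ≈ 47.05°, λ = atan2(p_y, p_x) ≈ 137.30°.

≈ 47.0°N, 137.3°E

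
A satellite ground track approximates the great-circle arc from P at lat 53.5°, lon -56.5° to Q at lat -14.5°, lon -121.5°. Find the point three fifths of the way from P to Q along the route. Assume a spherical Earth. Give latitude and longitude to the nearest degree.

From cos δ = sin φ₁ sin φ₂ + cos φ₁ cos φ₂ cos Δλ, the central angle is δ ≈ 1.529 rad (87.6°).
Interpolate at f = 3/5 with slerp weights a = sin((1−f)δ)/sin δ ≈ 0.575, b = sin(fδ)/sin δ ≈ 0.795.
p = a·p₁ + b·p₂ ≈ (-0.213, -0.941, 0.263); φ = arcsin(p_z) ≈ 15.24°, λ = atan2(p_y, p_x) ≈ -102.77°.

≈ lat 15°, lon -103°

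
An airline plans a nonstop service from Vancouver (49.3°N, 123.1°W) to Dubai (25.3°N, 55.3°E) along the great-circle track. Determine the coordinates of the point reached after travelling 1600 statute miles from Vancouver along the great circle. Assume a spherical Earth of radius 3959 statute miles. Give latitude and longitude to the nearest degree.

≈ (72°N, 121°W)

Write both endpoints as unit vectors p₁, p₂ with components (cos φ cos λ, cos φ sin λ, sin φ).
The central angle between the endpoints is δ = arccos(p₁·p₂) ≈ 1.839 rad (105.4°). The total great-circle distance is δ·R ≈ 1.839 × 3959 ≈ 7282 mi, so the target fraction is f = 1600/7282 ≈ 0.220.
Interpolate at f ≈ 0.220 with slerp weights a = sin((1−f)δ)/sin δ ≈ 1.028, b = sin(fδ)/sin δ ≈ 0.408.
p = a·p₁ + b·p₂ ≈ (-0.156, -0.258, 0.953); φ = arcsin(p_z) ≈ 72.44°, λ = atan2(p_y, p_x) ≈ -121.14°.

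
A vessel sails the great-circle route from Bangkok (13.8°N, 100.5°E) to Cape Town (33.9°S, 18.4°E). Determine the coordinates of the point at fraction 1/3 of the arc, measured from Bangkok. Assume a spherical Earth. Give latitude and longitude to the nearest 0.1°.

≈ 4.3°S, 75.8°E

From cos δ = sin φ₁ sin φ₂ + cos φ₁ cos φ₂ cos Δλ, the central angle is δ ≈ 1.593 rad (91.3°).
Interpolate at f = 1/3 with slerp weights a = sin((1−f)δ)/sin δ ≈ 0.874, b = sin(fδ)/sin δ ≈ 0.507.
p = a·p₁ + b·p₂ ≈ (0.244, 0.967, -0.074); φ = arcsin(p_z) ≈ -4.25°, λ = atan2(p_y, p_x) ≈ 75.82°.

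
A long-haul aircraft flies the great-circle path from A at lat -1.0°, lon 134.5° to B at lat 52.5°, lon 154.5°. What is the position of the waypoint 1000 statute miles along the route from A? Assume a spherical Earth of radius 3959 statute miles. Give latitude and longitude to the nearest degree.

The haversine formula gives a central angle δ ≈ 0.979 rad (56.1°) between the endpoints. The total great-circle distance is δ·R ≈ 0.979 × 3959 ≈ 3875 mi, so the target fraction is f = 1000/3875 ≈ 0.258.
Interpolate at f ≈ 0.258 with slerp weights a = sin((1−f)δ)/sin δ ≈ 0.800, b = sin(fδ)/sin δ ≈ 0.301.
p = a·p₁ + b·p₂ ≈ (-0.726, 0.650, 0.225); φ = arcsin(p_z) ≈ 13.00°, λ = atan2(p_y, p_x) ≈ 138.19°.

≈ lat 13°, lon 138°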